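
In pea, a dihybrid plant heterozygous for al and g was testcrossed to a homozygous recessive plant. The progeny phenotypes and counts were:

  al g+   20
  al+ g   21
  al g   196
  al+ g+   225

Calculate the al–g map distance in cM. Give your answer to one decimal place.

8.9 cM

The two most frequent classes, al+ g+ (225) and al g (196), are the parental types, so the F1 was al+ g+ / al g.
The recombinant classes are al+ g and al g+: 21 + 20 = 41.
Recombination frequency = 41/462 = 0.0887 ≈ 8.9%, i.e. 8.9 cM.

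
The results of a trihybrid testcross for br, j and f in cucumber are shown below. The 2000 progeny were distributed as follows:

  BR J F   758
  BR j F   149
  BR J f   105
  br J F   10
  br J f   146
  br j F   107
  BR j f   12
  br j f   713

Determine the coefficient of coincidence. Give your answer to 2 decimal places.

0.59

The two most frequent reciprocal classes, BR J F and br j f, are the parental types, so the F1 was BR J F / br j f.
The two rarest classes, br J F and BR j f, are the double crossovers. Comparing them with the parentals, only the br allele has switched, so br is the middle locus and the order is f – br – j.
f–br: (212 + 22)/2000 = 0.1170; br–j: (295 + 22)/2000 = 0.1585.
Expected DCO frequency = 0.1170 × 0.1585 ≈ 0.01854; observed = 22/2000 ≈ 0.01100.
Coefficient of coincidence = 0.01100/0.01854 ≈ 0.59.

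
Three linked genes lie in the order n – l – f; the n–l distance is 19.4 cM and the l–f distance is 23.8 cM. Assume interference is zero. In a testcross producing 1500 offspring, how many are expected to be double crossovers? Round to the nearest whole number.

Map distances give recombination frequencies of 0.194 and 0.238 for the two intervals.
With no interference, expected double-crossover frequency = 0.194 × 0.238 = 0.04617.
Expected number = 0.04617 × 1500 = 69.26 ≈ 69.

69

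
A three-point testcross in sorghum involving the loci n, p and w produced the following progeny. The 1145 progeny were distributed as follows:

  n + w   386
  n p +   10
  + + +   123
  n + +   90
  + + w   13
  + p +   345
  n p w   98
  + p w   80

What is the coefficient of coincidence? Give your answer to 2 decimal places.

0.56

The two most frequent reciprocal classes, + p + and n + w, are the parental types, so the F1 was + p + / n + w.
The two rarest classes, n p + and + + w, are the double crossovers. Comparing them with the parentals, only the n allele has switched, so n is the middle locus and the order is w – n – p.
w–n: (170 + 23)/1145 = 0.1686; n–p: (221 + 23)/1145 = 0.2131.
Expected DCO frequency = 0.1686 × 0.2131 ≈ 0.03593; observed = 23/1145 ≈ 0.02009.
Coefficient of coincidence = 0.02009/0.03593 ≈ 0.56.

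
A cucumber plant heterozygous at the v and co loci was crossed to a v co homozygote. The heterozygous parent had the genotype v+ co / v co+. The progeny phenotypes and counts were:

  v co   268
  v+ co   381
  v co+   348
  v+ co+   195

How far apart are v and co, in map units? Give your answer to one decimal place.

The recombinant classes are v+ co+ and v co: 195 + 268 = 463.
Recombination frequency = 463/1192 = 0.3884 ≈ 38.8%, i.e. 38.8 map units.

38.8 map units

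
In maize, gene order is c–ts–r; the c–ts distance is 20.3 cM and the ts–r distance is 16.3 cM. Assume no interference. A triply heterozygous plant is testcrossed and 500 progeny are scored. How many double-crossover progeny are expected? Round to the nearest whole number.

Map distances give recombination frequencies of 0.203 and 0.163 for the two intervals.
With no interference, expected double-crossover frequency = 0.203 × 0.163 = 0.03309.
Expected number = 0.03309 × 500 = 16.54 ≈ 17.

17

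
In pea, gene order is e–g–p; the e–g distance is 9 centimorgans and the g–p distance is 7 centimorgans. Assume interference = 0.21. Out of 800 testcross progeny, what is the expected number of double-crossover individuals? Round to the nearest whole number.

4

Map distances give recombination frequencies of 0.090 and 0.070 for the two intervals.
With interference 0.21 (so coincidence = 0.79), expected double-crossover frequency = 0.090 × 0.070 × 0.79 = 0.00498.
Expected number = 0.00498 × 800 = 3.98 ≈ 4.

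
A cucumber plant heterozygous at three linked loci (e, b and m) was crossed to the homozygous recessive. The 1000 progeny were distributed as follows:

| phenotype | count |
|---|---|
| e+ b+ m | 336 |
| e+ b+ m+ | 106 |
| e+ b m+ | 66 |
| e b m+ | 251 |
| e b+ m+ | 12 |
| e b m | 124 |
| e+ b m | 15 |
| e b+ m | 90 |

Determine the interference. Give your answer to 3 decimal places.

The two most frequent reciprocal classes, e b m+ and e+ b+ m, are the parental types, so the F1 was e b m+ / e+ b+ m.
The two rarest classes, e b+ m+ and e+ b m, are the double crossovers. Comparing them with the parentals, only the b allele has switched, so b is the middle locus and the order is e – b – m.
e–b: (156 + 27)/1000 = 0.1830; b–m: (230 + 27)/1000 = 0.2570.
Expected DCO frequency = 0.1830 × 0.2570 ≈ 0.04703; observed = 27/1000 ≈ 0.02700.
Coefficient of coincidence = 0.02700/0.04703 ≈ 0.574; interference = 1 − 0.574 = 0.426.

0.426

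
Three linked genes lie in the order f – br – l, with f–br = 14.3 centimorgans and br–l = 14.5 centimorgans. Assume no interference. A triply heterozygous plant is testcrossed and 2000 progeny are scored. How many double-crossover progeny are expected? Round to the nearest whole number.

Map distances give recombination frequencies of 0.143 and 0.145 for the two intervals.
With no interference, expected double-crossover frequency = 0.143 × 0.145 = 0.02073.
Expected number = 0.02073 × 2000 = 41.47 ≈ 41.

41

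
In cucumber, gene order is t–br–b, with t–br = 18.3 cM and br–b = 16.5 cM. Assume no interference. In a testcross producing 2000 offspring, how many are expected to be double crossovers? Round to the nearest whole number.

Map distances give recombination frequencies of 0.183 and 0.165 for the two intervals.
With no interference, expected double-crossover frequency = 0.183 × 0.165 = 0.03019.
Expected number = 0.03019 × 2000 = 60.39 ≈ 60.

60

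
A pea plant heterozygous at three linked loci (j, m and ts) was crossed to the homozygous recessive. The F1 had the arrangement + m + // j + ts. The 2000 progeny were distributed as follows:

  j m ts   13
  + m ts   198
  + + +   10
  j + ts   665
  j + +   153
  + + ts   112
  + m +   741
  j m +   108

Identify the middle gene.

m

The two rarest classes, + + + and j m ts, are the double crossovers. Comparing them with the parentals, only the m allele has switched, so m is the middle locus and the order is ts – m – j.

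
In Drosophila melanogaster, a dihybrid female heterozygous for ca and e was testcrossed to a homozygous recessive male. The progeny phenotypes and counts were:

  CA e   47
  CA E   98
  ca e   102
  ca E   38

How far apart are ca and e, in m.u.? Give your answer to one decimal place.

The two most frequent classes, CA E (98) and ca e (102), are the parental types, so the F1 was CA E / ca e.
The recombinant classes are CA e and ca E: 47 + 38 = 85.
Recombination frequency = 85/285 = 0.2982 ≈ 29.8%, i.e. 29.8 m.u.

29.8 m.u.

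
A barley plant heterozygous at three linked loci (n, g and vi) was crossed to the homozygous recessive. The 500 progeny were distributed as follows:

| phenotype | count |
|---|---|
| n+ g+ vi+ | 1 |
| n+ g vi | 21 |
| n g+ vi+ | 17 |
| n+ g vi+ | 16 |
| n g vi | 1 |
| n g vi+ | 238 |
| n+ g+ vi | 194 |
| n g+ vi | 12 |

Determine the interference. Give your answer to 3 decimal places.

The two most frequent reciprocal classes, n+ g+ vi and n g vi+, are the parental types, so the F1 was n+ g+ vi / n g vi+.
The two rarest classes, n+ g+ vi+ and n g vi, are the double crossovers. Comparing them with the parentals, only the vi allele has switched, so vi is the middle locus and the order is n – vi – g.
n–vi: (28 + 2)/500 = 0.0600; vi–g: (38 + 2)/500 = 0.0800.
Expected DCO frequency = 0.0600 × 0.0800 ≈ 0.00480; observed = 2/500 ≈ 0.00400.
Coefficient of coincidence = 0.00400/0.00480 ≈ 0.833; interference = 1 − 0.833 = 0.167.

0.167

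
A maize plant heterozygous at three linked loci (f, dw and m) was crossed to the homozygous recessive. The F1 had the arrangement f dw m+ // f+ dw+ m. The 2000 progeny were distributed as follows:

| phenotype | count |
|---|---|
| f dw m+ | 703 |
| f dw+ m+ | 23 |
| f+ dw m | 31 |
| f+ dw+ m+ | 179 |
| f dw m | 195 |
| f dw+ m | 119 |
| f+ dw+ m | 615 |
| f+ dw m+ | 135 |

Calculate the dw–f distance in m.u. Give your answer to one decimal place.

15.4 m.u.

The two rarest classes, f dw+ m+ and f+ dw m, are the double crossovers. Comparing them with the parentals, only the dw allele has switched, so dw is the middle locus and the order is f – dw – m.
Crossovers in the f–dw interval produce the single-crossover classes f+ dw m+ and f dw+ m (135 + 119 = 254) plus the double crossovers (54).
RF(f–dw) = (254 + 54) / 2000 = 308/2000 = 0.1540 → 15.4 m.u.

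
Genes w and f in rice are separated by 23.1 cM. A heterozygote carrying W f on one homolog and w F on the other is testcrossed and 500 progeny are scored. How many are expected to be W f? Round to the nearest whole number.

A map distance of 23.1 cM corresponds to a recombination frequency of 0.231.
The F1 is W f / w F, so W f is a parental gamete class with expected frequency (1 − r)/2 = 0.769/2 = 0.3845.
Expected number = 0.3845 × 500 = 192.25 ≈ 192.

192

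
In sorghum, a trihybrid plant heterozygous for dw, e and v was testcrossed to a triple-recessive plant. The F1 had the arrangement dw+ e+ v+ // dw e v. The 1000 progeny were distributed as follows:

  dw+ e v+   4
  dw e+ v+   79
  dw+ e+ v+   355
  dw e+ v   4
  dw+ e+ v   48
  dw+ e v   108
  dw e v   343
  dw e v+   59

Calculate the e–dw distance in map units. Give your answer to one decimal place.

19.5 map units

The two rarest classes, dw+ e v+ and dw e+ v, are the double crossovers. Comparing them with the parentals, only the e allele has switched, so e is the middle locus and the order is dw – e – v.
Crossovers in the dw–e interval produce the single-crossover classes dw e+ v+ and dw+ e v (79 + 108 = 187) plus the double crossovers (8).
RF(dw–e) = (187 + 8) / 1000 = 195/1000 = 0.1950 → 19.5 map units.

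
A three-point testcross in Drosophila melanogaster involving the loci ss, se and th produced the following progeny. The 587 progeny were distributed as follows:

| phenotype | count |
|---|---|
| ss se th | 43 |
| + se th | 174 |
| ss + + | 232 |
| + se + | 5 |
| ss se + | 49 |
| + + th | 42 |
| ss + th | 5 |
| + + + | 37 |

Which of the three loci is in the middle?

th

The two most frequent reciprocal classes, + se th and ss + +, are the parental types, so the F1 was + se th / ss + +.
The two rarest classes, + se + and ss + th, are the double crossovers. Comparing them with the parentals, only the th allele has switched, so th is the middle locus and the order is ss – th – se.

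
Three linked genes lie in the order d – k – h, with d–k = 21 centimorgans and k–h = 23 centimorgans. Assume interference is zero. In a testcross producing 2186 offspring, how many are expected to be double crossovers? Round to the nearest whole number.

Map distances give recombination frequencies of 0.210 and 0.230 for the two intervals.
With no interference, expected double-crossover frequency = 0.210 × 0.230 = 0.04830.
Expected number = 0.04830 × 2186 = 105.58 ≈ 106.

106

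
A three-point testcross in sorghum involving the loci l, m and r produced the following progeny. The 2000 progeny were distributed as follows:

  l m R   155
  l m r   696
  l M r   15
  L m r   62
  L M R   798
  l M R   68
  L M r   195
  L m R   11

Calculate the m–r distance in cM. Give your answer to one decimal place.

The two most frequent reciprocal classes, l m r and L M R, are the parental types, so the F1 was l m r / L M R.
The two rarest classes, l M r and L m R, are the double crossovers. Comparing them with the parentals, only the m allele has switched, so m is the middle locus and the order is l – m – r.
Crossovers in the m–r interval produce the single-crossover classes l m R and L M r (155 + 195 = 350) plus the double crossovers (26).
RF(m–r) = (350 + 26) / 2000 = 376/2000 = 0.1880 → 18.8 cM.

18.8 cM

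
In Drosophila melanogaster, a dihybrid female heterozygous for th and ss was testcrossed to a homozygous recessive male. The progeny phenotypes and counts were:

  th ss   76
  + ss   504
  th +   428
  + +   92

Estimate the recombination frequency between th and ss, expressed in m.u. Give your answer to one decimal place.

15.3 m.u.

The two most frequent classes, + ss (504) and th + (428), are the parental types, so the F1 was + ss / th +.
The recombinant classes are + + and th ss: 92 + 76 = 168.
Recombination frequency = 168/1100 = 0.1527 ≈ 15.3%, i.e. 15.3 m.u.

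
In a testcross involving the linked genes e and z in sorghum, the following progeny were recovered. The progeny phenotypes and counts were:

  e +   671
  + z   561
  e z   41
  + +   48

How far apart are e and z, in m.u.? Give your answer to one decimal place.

6.7 m.u.

The two most frequent classes, + z (561) and e + (671), are the parental types, so the F1 was + z / e +.
The recombinant classes are + + and e z: 48 + 41 = 89.
Recombination frequency = 89/1321 = 0.0674 ≈ 6.7%, i.e. 6.7 m.u.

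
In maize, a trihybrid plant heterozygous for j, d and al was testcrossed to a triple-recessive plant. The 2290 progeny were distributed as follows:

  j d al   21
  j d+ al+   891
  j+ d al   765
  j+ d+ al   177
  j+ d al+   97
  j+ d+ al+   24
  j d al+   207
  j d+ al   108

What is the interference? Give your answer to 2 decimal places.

The two most frequent reciprocal classes, j d+ al+ and j+ d al, are the parental types, so the F1 was j d+ al+ / j+ d al.
The two rarest classes, j+ d+ al+ and j d al, are the double crossovers. Comparing them with the parentals, only the j allele has switched, so j is the middle locus and the order is d – j – al.
d–j: (384 + 45)/2290 = 0.1873; j–al: (205 + 45)/2290 = 0.1092.
Expected DCO frequency = 0.1873 × 0.1092 ≈ 0.02045; observed = 45/2290 ≈ 0.01965.
Coefficient of coincidence = 0.01965/0.02045 ≈ 0.96; interference = 1 − 0.96 = 0.04.

0.04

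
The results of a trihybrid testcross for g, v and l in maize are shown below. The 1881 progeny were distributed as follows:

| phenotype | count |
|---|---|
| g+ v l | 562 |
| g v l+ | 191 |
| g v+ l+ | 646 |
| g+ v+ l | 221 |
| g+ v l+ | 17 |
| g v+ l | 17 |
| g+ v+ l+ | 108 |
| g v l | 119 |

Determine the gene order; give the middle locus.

l

The two most frequent reciprocal classes, g+ v l and g v+ l+, are the parental types, so the F1 was g+ v l / g v+ l+.
The two rarest classes, g+ v l+ and g v+ l, are the double crossovers. Comparing them with the parentals, only the l allele has switched, so l is the middle locus and the order is v – l – g.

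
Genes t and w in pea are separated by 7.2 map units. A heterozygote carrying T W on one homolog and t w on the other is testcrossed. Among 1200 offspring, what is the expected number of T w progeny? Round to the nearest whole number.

A map distance of 7.2 map units corresponds to a recombination frequency of 0.072.
The F1 is T W / t w, so T w is a recombinant gamete class with expected frequency r/2 = 0.072/2 = 0.0360.
Expected number = 0.0360 × 1200 = 43.20 ≈ 43.

43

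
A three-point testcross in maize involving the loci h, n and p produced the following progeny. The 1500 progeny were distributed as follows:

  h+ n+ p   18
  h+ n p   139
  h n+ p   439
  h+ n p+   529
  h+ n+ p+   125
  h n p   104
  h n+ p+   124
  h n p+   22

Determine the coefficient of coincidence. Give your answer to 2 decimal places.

0.74

The two most frequent reciprocal classes, h n+ p and h+ n p+, are the parental types, so the F1 was h n+ p / h+ n p+.
The two rarest classes, h+ n+ p and h n p+, are the double crossovers. Comparing them with the parentals, only the h allele has switched, so h is the middle locus and the order is n – h – p.
n–h: (229 + 40)/1500 = 0.1793; h–p: (263 + 40)/1500 = 0.2020.
Expected DCO frequency = 0.1793 × 0.2020 ≈ 0.03622; observed = 40/1500 ≈ 0.02667.
Coefficient of coincidence = 0.02667/0.03622 ≈ 0.74.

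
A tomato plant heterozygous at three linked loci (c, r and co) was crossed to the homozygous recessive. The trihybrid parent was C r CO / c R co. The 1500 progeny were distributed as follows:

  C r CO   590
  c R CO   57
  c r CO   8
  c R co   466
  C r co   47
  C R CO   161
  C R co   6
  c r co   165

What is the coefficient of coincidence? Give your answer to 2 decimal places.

0.52

The two rarest classes, c r CO and C R co, are the double crossovers. Comparing them with the parentals, only the c allele has switched, so c is the middle locus and the order is co – c – r.
co–c: (104 + 14)/1500 = 0.0787; c–r: (326 + 14)/1500 = 0.2267.
Expected DCO frequency = 0.0787 × 0.2267 ≈ 0.01784; observed = 14/1500 ≈ 0.00933.
Coefficient of coincidence = 0.00933/0.01784 ≈ 0.52.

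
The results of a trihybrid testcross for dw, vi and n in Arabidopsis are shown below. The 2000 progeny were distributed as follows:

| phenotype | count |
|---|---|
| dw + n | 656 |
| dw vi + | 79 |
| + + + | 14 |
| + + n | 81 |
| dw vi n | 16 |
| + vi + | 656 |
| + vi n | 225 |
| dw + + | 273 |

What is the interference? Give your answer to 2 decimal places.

The two most frequent reciprocal classes, dw + n and + vi +, are the parental types, so the F1 was dw + n / + vi +.
The two rarest classes, dw vi n and + + +, are the double crossovers. Comparing them with the parentals, only the vi allele has switched, so vi is the middle locus and the order is n – vi – dw.
n–vi: (498 + 30)/2000 = 0.2640; vi–dw: (160 + 30)/2000 = 0.0950.
Expected DCO frequency = 0.2640 × 0.0950 ≈ 0.02508; observed = 30/2000 ≈ 0.01500.
Coefficient of coincidence = 0.01500/0.02508 ≈ 0.60; interference = 1 − 0.60 = 0.40.

0.40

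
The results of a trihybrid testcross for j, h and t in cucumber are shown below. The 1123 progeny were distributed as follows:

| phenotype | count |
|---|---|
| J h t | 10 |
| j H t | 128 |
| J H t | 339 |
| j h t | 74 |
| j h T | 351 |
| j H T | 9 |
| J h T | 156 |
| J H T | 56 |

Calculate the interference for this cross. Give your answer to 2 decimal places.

The two most frequent reciprocal classes, J H t and j h T, are the parental types, so the F1 was J H t / j h T.
The two rarest classes, J h t and j H T, are the double crossovers. Comparing them with the parentals, only the h allele has switched, so h is the middle locus and the order is j – h – t.
j–h: (284 + 19)/1123 = 0.2698; h–t: (130 + 19)/1123 = 0.1327.
Expected DCO frequency = 0.2698 × 0.1327 ≈ 0.03580; observed = 19/1123 ≈ 0.01692.
Coefficient of coincidence = 0.01692/0.03580 ≈ 0.47; interference = 1 − 0.47 = 0.53.

0.53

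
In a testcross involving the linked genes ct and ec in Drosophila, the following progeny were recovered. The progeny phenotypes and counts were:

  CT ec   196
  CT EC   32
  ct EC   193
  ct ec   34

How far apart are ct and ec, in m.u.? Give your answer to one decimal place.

14.5 m.u.

The two most frequent classes, CT ec (196) and ct EC (193), are the parental types, so the F1 was CT ec / ct EC.
The recombinant classes are CT EC and ct ec: 32 + 34 = 66.
Recombination frequency = 66/455 = 0.1451 ≈ 14.5%, i.e. 14.5 m.u.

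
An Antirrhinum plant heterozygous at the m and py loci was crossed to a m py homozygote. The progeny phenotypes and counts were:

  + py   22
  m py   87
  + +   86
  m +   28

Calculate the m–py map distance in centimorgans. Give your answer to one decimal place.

The two most frequent classes, + + (86) and m py (87), are the parental types, so the F1 was + + / m py.
The recombinant classes are + py and m +: 22 + 28 = 50.
Recombination frequency = 50/223 = 0.2242 ≈ 22.4%, i.e. 22.4 centimorgans.

22.4 centimorgans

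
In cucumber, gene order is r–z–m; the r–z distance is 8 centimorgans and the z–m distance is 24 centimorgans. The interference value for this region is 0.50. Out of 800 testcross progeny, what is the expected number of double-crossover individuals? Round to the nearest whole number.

8

Map distances give recombination frequencies of 0.080 and 0.240 for the two intervals.
With interference 0.50 (so coincidence = 0.50), expected double-crossover frequency = 0.080 × 0.240 × 0.50 = 0.00960.
Expected number = 0.00960 × 800 = 7.68 ≈ 8.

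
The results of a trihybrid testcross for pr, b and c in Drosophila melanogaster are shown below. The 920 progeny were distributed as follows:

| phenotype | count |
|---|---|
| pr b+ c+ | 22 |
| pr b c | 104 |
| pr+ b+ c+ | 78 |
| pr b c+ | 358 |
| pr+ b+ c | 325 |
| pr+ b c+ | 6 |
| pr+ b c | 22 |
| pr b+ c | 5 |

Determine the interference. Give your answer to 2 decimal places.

0.05

The two most frequent reciprocal classes, pr+ b+ c and pr b c+, are the parental types, so the F1 was pr+ b+ c / pr b c+.
The two rarest classes, pr b+ c and pr+ b c+, are the double crossovers. Comparing them with the parentals, only the pr allele has switched, so pr is the middle locus and the order is c – pr – b.
c–pr: (182 + 11)/920 = 0.2098; pr–b: (44 + 11)/920 = 0.0598.
Expected DCO frequency = 0.2098 × 0.0598 ≈ 0.01255; observed = 11/920 ≈ 0.01196.
Coefficient of coincidence = 0.01196/0.01255 ≈ 0.95; interference = 1 − 0.95 = 0.05.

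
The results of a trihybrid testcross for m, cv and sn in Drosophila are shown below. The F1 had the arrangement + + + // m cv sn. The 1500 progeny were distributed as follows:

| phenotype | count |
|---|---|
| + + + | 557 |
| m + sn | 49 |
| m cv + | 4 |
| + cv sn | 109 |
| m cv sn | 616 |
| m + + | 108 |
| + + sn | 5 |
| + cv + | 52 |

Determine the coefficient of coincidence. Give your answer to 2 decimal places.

0.54

The two rarest classes, + + sn and m cv +, are the double crossovers. Comparing them with the parentals, only the sn allele has switched, so sn is the middle locus and the order is cv – sn – m.
cv–sn: (101 + 9)/1500 = 0.0733; sn–m: (217 + 9)/1500 = 0.1507.
Expected DCO frequency = 0.0733 × 0.1507 ≈ 0.01105; observed = 9/1500 ≈ 0.00600.
Coefficient of coincidence = 0.00600/0.01105 ≈ 0.54.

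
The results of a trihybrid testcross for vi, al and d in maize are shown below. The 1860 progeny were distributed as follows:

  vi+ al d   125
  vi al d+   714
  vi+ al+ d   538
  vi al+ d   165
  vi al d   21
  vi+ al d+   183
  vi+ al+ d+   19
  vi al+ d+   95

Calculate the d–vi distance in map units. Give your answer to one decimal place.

20.9 map units

The two most frequent reciprocal classes, vi+ al+ d and vi al d+, are the parental types, so the F1 was vi+ al+ d / vi al d+.
The two rarest classes, vi+ al+ d+ and vi al d, are the double crossovers. Comparing them with the parentals, only the d allele has switched, so d is the middle locus and the order is vi – d – al.
Crossovers in the vi–d interval produce the single-crossover classes vi al+ d and vi+ al d+ (165 + 183 = 348) plus the double crossovers (40).
RF(vi–d) = (348 + 40) / 1860 = 388/1860 = 0.2086 → 20.9 map units.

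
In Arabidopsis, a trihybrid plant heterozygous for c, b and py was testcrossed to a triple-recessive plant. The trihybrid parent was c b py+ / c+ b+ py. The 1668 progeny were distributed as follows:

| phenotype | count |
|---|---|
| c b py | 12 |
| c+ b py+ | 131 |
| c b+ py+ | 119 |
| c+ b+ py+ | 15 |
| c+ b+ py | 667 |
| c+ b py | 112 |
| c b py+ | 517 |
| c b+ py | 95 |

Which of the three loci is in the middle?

The two rarest classes, c b py and c+ b+ py+, are the double crossovers. Comparing them with the parentals, only the py allele has switched, so py is the middle locus and the order is b – py – c.

py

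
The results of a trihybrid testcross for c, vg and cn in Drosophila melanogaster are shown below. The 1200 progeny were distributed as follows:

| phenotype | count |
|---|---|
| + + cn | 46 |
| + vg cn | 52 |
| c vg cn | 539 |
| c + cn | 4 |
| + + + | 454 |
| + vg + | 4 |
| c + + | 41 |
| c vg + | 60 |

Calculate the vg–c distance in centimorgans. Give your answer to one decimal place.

8.4 centimorgans

The two most frequent reciprocal classes, + + + and c vg cn, are the parental types, so the F1 was + + + / c vg cn.
The two rarest classes, + vg + and c + cn, are the double crossovers. Comparing them with the parentals, only the vg allele has switched, so vg is the middle locus and the order is c – vg – cn.
Crossovers in the c–vg interval produce the single-crossover classes c + + and + vg cn (41 + 52 = 93) plus the double crossovers (8).
RF(c–vg) = (93 + 8) / 1200 = 101/1200 = 0.0842 → 8.4 centimorgans.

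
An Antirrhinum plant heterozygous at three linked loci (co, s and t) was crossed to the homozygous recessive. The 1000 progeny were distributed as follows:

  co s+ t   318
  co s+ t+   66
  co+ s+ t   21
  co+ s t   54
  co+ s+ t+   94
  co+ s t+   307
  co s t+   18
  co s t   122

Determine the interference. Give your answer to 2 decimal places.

The two most frequent reciprocal classes, co+ s t+ and co s+ t, are the parental types, so the F1 was co+ s t+ / co s+ t.
The two rarest classes, co s t+ and co+ s+ t, are the double crossovers. Comparing them with the parentals, only the co allele has switched, so co is the middle locus and the order is t – co – s.
t–co: (120 + 39)/1000 = 0.1590; co–s: (216 + 39)/1000 = 0.2550.
Expected DCO frequency = 0.1590 × 0.2550 ≈ 0.04055; observed = 39/1000 ≈ 0.03900.
Coefficient of coincidence = 0.03900/0.04055 ≈ 0.96; interference = 1 − 0.96 = 0.04.

0.04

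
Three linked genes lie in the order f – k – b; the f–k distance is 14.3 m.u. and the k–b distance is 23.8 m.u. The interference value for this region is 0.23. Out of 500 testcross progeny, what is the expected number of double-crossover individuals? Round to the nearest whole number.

Map distances give recombination frequencies of 0.143 and 0.238 for the two intervals.
With interference 0.23 (so coincidence = 0.77), expected double-crossover frequency = 0.143 × 0.238 × 0.77 = 0.02621.
Expected number = 0.02621 × 500 = 13.10 ≈ 13.

13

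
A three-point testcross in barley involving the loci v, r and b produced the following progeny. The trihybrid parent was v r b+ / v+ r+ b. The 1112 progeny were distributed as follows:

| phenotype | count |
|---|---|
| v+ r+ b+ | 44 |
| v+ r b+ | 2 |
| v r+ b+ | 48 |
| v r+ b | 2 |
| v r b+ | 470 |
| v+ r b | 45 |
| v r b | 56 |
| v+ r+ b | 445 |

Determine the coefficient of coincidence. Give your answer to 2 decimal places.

0.44

The two rarest classes, v+ r b+ and v r+ b, are the double crossovers. Comparing them with the parentals, only the v allele has switched, so v is the middle locus and the order is r – v – b.
r–v: (93 + 4)/1112 = 0.0872; v–b: (100 + 4)/1112 = 0.0935.
Expected DCO frequency = 0.0872 × 0.0935 ≈ 0.00815; observed = 4/1112 ≈ 0.00360.
Coefficient of coincidence = 0.00360/0.00815 ≈ 0.44.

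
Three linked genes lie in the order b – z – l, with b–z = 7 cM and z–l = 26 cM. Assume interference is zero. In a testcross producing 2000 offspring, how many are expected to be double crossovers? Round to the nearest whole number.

Map distances give recombination frequencies of 0.070 and 0.260 for the two intervals.
With no interference, expected double-crossover frequency = 0.070 × 0.260 = 0.01820.
Expected number = 0.01820 × 2000 = 36.40 ≈ 36.

36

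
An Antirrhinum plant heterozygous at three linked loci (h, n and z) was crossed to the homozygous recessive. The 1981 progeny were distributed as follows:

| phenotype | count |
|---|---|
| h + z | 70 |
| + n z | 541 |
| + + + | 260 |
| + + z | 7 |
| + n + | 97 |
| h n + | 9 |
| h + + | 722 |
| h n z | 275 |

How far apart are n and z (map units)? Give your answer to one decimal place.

The two most frequent reciprocal classes, h + + and + n z, are the parental types, so the F1 was h + + / + n z.
The two rarest classes, h n + and + + z, are the double crossovers. Comparing them with the parentals, only the n allele has switched, so n is the middle locus and the order is h – n – z.
Crossovers in the n–z interval produce the single-crossover classes h + z and + n + (70 + 97 = 167) plus the double crossovers (16).
RF(n–z) = (167 + 16) / 1981 = 183/1981 = 0.0924 → 9.2 map units.

9.2 map units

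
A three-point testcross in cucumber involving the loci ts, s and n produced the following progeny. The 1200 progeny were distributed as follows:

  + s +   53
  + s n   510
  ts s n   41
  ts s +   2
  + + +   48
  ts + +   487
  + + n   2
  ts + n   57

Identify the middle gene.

s

The two most frequent reciprocal classes, + s n and ts + +, are the parental types, so the F1 was + s n / ts + +.
The two rarest classes, + + n and ts s +, are the double crossovers. Comparing them with the parentals, only the s allele has switched, so s is the middle locus and the order is ts – s – n.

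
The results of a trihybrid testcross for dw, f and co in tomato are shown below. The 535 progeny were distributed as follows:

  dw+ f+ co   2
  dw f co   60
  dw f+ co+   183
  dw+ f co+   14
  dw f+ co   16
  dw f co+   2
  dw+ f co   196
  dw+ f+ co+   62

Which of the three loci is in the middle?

The two most frequent reciprocal classes, dw f+ co+ and dw+ f co, are the parental types, so the F1 was dw f+ co+ / dw+ f co.
The two rarest classes, dw f co+ and dw+ f+ co, are the double crossovers. Comparing them with the parentals, only the f allele has switched, so f is the middle locus and the order is co – f – dw.

f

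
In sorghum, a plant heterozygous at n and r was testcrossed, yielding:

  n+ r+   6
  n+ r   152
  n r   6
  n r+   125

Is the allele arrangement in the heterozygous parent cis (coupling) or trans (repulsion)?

The two most frequent classes are n+ r (152) and n r+ (125); these are the parental (non-recombinant) types.
So the F1 carried n+ r on one chromosome and n r+ on the other — the recessive alleles are on opposite chromosomes (trans / repulsion).

trans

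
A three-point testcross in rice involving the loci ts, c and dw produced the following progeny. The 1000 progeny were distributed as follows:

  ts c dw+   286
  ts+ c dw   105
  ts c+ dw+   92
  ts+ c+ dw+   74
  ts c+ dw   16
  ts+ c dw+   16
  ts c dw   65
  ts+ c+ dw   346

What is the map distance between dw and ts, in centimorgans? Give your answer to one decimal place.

17.1 centimorgans

The two most frequent reciprocal classes, ts+ c+ dw and ts c dw+, are the parental types, so the F1 was ts+ c+ dw / ts c dw+.
The two rarest classes, ts c+ dw and ts+ c dw+, are the double crossovers. Comparing them with the parentals, only the ts allele has switched, so ts is the middle locus and the order is c – ts – dw.
Crossovers in the ts–dw interval produce the single-crossover classes ts+ c+ dw+ and ts c dw (74 + 65 = 139) plus the double crossovers (32).
RF(ts–dw) = (139 + 32) / 1000 = 171/1000 = 0.1710 → 17.1 centimorgans.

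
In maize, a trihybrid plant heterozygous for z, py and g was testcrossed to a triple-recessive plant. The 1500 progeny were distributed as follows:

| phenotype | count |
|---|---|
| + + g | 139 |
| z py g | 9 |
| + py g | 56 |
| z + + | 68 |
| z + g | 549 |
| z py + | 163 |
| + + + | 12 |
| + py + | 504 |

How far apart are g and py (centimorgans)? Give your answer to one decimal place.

9.7 centimorgans

The two most frequent reciprocal classes, + py + and z + g, are the parental types, so the F1 was + py + / z + g.
The two rarest classes, + + + and z py g, are the double crossovers. Comparing them with the parentals, only the py allele has switched, so py is the middle locus and the order is g – py – z.
Crossovers in the g–py interval produce the single-crossover classes + py g and z + + (56 + 68 = 124) plus the double crossovers (21).
RF(g–py) = (124 + 21) / 1500 = 145/1500 = 0.0967 → 9.7 centimorgans.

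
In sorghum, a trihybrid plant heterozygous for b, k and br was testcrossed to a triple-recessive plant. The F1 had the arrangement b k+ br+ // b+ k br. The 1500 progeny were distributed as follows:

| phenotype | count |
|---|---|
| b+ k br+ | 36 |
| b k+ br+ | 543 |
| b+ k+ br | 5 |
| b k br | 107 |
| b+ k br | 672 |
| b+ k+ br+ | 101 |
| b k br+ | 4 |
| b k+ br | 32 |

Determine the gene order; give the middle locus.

The two rarest classes, b k br+ and b+ k+ br, are the double crossovers. Comparing them with the parentals, only the k allele has switched, so k is the middle locus and the order is b – k – br.

k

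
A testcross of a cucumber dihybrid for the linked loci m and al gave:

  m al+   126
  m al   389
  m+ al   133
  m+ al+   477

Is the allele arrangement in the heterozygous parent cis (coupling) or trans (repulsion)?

cis

The two most frequent classes are m+ al+ (477) and m al (389); these are the parental (non-recombinant) types.
So the F1 carried m+ al+ on one chromosome and m al on the other — the recessive alleles are on the same chromosome (cis / coupling).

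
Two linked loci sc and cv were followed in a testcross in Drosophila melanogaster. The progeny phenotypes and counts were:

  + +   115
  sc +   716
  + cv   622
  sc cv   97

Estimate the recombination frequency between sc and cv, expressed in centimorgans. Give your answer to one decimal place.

The two most frequent classes, + cv (622) and sc + (716), are the parental types, so the F1 was + cv / sc +.
The recombinant classes are + + and sc cv: 115 + 97 = 212.
Recombination frequency = 212/1550 = 0.1368 ≈ 13.7%, i.e. 13.7 centimorgans.

13.7 centimorgans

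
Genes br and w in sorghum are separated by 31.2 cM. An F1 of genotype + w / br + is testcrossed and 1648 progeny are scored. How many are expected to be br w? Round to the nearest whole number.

A map distance of 31.2 cM corresponds to a recombination frequency of 0.312.
The F1 is + w / br +, so br w is a recombinant gamete class with expected frequency r/2 = 0.312/2 = 0.1560.
Expected number = 0.1560 × 1648 = 257.09 ≈ 257.

257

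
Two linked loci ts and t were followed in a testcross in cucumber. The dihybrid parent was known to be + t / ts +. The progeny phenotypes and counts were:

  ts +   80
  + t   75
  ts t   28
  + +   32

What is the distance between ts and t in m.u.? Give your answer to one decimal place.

27.9 m.u.

The recombinant classes are + + and ts t: 32 + 28 = 60.
Recombination frequency = 60/215 = 0.2791 ≈ 27.9%, i.e. 27.9 m.u.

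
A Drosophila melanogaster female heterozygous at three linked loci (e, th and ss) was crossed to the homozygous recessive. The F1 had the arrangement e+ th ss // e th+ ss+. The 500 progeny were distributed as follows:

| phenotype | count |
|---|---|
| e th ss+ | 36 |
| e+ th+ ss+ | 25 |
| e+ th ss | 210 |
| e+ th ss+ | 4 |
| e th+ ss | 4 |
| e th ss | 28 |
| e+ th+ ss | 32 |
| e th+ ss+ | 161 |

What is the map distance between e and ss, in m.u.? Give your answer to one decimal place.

The two rarest classes, e+ th ss+ and e th+ ss, are the double crossovers. Comparing them with the parentals, only the ss allele has switched, so ss is the middle locus and the order is th – ss – e.
Crossovers in the ss–e interval produce the single-crossover classes e th ss and e+ th+ ss+ (28 + 25 = 53) plus the double crossovers (8).
RF(ss–e) = (53 + 8) / 500 = 61/500 = 0.1220 → 12.2 m.u.

12.2 m.u.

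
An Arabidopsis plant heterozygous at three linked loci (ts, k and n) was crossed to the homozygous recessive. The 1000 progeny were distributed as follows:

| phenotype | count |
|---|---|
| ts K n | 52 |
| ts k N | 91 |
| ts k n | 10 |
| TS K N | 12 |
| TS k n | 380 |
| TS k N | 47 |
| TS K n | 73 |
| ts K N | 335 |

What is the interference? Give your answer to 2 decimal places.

The two most frequent reciprocal classes, TS k n and ts K N, are the parental types, so the F1 was TS k n / ts K N.
The two rarest classes, ts k n and TS K N, are the double crossovers. Comparing them with the parentals, only the ts allele has switched, so ts is the middle locus and the order is n – ts – k.
n–ts: (99 + 22)/1000 = 0.1210; ts–k: (164 + 22)/1000 = 0.1860.
Expected DCO frequency = 0.1210 × 0.1860 ≈ 0.02251; observed = 22/1000 ≈ 0.02200.
Coefficient of coincidence = 0.02200/0.02251 ≈ 0.98; interference = 1 − 0.98 = 0.02.

0.02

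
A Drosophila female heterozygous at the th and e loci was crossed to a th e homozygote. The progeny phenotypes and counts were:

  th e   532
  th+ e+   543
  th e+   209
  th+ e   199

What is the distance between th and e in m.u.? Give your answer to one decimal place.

The two most frequent classes, th+ e+ (543) and th e (532), are the parental types, so the F1 was th+ e+ / th e.
The recombinant classes are th+ e and th e+: 199 + 209 = 408.
Recombination frequency = 408/1483 = 0.2751 ≈ 27.5%, i.e. 27.5 m.u.

27.5 m.u.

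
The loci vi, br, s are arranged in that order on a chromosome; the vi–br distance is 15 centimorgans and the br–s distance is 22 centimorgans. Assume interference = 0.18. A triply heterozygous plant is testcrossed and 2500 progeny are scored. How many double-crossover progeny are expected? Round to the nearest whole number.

Map distances give recombination frequencies of 0.150 and 0.220 for the two intervals.
With interference 0.18 (so coincidence = 0.82), expected double-crossover frequency = 0.150 × 0.220 × 0.82 = 0.02706.
Expected number = 0.02706 × 2500 = 67.65 ≈ 68.

68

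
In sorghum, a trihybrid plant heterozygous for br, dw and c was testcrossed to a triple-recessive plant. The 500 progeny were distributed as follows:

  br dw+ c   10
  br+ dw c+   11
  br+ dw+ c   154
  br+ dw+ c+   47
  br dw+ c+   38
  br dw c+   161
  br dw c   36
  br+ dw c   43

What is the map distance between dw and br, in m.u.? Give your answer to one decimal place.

The two most frequent reciprocal classes, br dw c+ and br+ dw+ c, are the parental types, so the F1 was br dw c+ / br+ dw+ c.
The two rarest classes, br+ dw c+ and br dw+ c, are the double crossovers. Comparing them with the parentals, only the br allele has switched, so br is the middle locus and the order is dw – br – c.
Crossovers in the dw–br interval produce the single-crossover classes br dw+ c+ and br+ dw c (38 + 43 = 81) plus the double crossovers (21).
RF(dw–br) = (81 + 21) / 500 = 102/500 = 0.2040 → 20.4 m.u.

20.4 m.u.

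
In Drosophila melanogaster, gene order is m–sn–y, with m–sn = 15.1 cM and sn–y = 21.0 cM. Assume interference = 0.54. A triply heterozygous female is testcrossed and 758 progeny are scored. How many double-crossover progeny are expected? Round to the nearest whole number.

11

Map distances give recombination frequencies of 0.151 and 0.210 for the two intervals.
With interference 0.54 (so coincidence = 0.46), expected double-crossover frequency = 0.151 × 0.210 × 0.46 = 0.01459.
Expected number = 0.01459 × 758 = 11.06 ≈ 11.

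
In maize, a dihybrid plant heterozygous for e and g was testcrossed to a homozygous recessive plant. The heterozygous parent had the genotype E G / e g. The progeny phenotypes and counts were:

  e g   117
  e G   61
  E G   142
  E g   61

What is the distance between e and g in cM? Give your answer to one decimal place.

32.0 cM

The recombinant classes are E g and e G: 61 + 61 = 122.
Recombination frequency = 122/381 = 0.3202 ≈ 32.0%, i.e. 32.0 cM.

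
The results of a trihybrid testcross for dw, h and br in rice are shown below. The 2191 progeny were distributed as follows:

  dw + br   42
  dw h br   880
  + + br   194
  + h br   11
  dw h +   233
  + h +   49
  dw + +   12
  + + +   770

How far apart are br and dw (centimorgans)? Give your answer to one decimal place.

20.5 centimorgans

The two most frequent reciprocal classes, + + + and dw h br, are the parental types, so the F1 was + + + / dw h br.
The two rarest classes, dw + + and + h br, are the double crossovers. Comparing them with the parentals, only the dw allele has switched, so dw is the middle locus and the order is h – dw – br.
Crossovers in the dw–br interval produce the single-crossover classes + + br and dw h + (194 + 233 = 427) plus the double crossovers (23).
RF(dw–br) = (427 + 23) / 2191 = 450/2191 = 0.2054 → 20.5 centimorgans.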